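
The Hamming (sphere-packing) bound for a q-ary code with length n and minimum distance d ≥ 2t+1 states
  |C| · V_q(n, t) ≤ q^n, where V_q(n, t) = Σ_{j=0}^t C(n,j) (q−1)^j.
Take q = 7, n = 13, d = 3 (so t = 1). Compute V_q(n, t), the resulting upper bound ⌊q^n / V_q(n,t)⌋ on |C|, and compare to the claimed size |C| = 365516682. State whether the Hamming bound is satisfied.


V_q(n, t) = 79, q^n = 96889010407, Hamming bound = 1226443169, |C| = 365516682 ≤ bound (satisfied).

Step 1: Compute V_q(n, t) = Σ_{j=0}^1 C(n, j) (q−1)^j.
  j = 0: C(13,0)·(6)^0 = 1·1 = 1.
  j = 1: C(13,1)·(6)^1 = 13·6 = 78.
  V_q(n, t) = 1 + 78 = 79.
Step 2: q^n = 7^13 = 96889010407.
Step 3: Hamming bound ⌊q^n / V_q(n,t)⌋ = ⌊96889010407/79⌋ = 1226443169.
Step 4: Compare |C| = 365516682 to 1226443169: satisfied.
The claimed |C| lies below the Hamming bound.


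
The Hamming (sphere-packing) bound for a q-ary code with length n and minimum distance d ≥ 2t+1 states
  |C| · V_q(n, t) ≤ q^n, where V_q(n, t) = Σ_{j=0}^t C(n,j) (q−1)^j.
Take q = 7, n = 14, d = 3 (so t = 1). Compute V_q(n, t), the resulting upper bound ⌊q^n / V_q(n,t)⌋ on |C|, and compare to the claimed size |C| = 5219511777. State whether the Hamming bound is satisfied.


V_q(n, t) = 85, q^n = 678223072849, Hamming bound = 7979094974, |C| = 5219511777 ≤ bound (satisfied).

Step 1: Compute V_q(n, t) = Σ_{j=0}^1 C(n, j) (q−1)^j.
  j = 0: C(14,0)·(6)^0 = 1·1 = 1.
  j = 1: C(14,1)·(6)^1 = 14·6 = 84.
  V_q(n, t) = 1 + 84 = 85.
Step 2: q^n = 7^14 = 678223072849.
Step 3: Hamming bound ⌊q^n / V_q(n,t)⌋ = ⌊678223072849/85⌋ = 7979094974.
Step 4: Compare |C| = 5219511777 to 7979094974: satisfied.
The claimed |C| lies below the Hamming bound.


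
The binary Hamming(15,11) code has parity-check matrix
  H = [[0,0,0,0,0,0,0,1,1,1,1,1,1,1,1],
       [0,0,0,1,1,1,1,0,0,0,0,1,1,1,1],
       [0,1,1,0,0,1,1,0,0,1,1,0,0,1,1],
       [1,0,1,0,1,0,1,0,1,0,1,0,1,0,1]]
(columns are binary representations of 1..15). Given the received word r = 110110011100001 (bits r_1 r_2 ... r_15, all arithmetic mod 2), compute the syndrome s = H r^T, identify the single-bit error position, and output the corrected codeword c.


s = (0, 1, 1, 0)^T, error position = 6, corrected codeword c = 110111011100001

Compute s = H r^T mod 2 one row at a time:
  s_1 = 1 + 1 + 1 + 0 + 0 + 0 + 0 + 1 = 4 ≡ 0 (mod 2).
  s_2 = 1 + 1 + 0 + 0 + 0 + 0 + 0 + 1 = 3 ≡ 1 (mod 2).
  s_3 = 1 + 0 + 0 + 0 + 1 + 0 + 0 + 1 = 3 ≡ 1 (mod 2).
  s_4 = 1 + 0 + 1 + 0 + 1 + 0 + 0 + 1 = 4 ≡ 0 (mod 2).
s = (0, 1, 1, 0)^T — this equals column 6 of H (binary 0110), so error is at position 6.
Correct: flip bit 6 of r = 110110011100001 to get c = 110111011100001.


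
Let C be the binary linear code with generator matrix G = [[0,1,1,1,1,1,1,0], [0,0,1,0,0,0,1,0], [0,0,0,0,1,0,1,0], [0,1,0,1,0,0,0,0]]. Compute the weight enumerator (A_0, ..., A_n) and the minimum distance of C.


Weight distribution: A_0 = 1, A_2 = 7, A_4 = 7, A_6 = 1. Minimum distance d = 2.

Enumerate all 2^4 = 16 messages m ∈ F_2^4.
For each, compute codeword c = mG in F_2^8, then tally its weight.
  m = 0000 → c = 00000000, weight = 0.
  m = 1000 → c = 01111110, weight = 6.
  m = 0100 → c = 00100010, weight = 2.
  m = 1100 → c = 01011100, weight = 4.
  m = 0010 → c = 00001010, weight = 2.
  m = 1010 → c = 01110100, weight = 4.
  m = 0110 → c = 00101000, weight = 2.
  m = 1110 → c = 01010110, weight = 4.
  m = 0001 → c = 01010000, weight = 2.
  m = 1001 → c = 00101110, weight = 4.
  m = 0101 → c = 01110010, weight = 4.
  m = 1101 → c = 00001100, weight = 2.
  m = 0011 → c = 01011010, weight = 4.
  m = 1011 → c = 00100100, weight = 2.
  m = 0111 → c = 01111000, weight = 4.
  m = 1111 → c = 00000110, weight = 2.
Tally weights:
  weight 0: 1 codewords.
  weight 2: 7 codewords.
  weight 4: 7 codewords.
  weight 6: 1 codewords.
Minimum distance d = smallest w > 0 with A_w > 0 = 2.
Sanity: Σ A_w = 16 = 2^4 = 16 ✓.


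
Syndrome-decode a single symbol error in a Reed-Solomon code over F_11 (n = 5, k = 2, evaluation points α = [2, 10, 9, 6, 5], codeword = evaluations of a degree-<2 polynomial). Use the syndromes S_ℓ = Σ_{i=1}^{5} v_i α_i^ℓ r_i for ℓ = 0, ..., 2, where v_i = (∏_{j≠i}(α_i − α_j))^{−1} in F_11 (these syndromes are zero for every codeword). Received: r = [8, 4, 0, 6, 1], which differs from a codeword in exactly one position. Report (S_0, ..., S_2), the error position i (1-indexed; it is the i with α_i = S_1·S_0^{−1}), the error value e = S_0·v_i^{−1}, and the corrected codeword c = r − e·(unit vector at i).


S = (3, 5, 1), error at position 3, error magnitude e = 1, c = [8, 4, 10, 6, 1].

Step 1: column multipliers v_i = (∏_{j≠i}(α_i − α_j))^{−1} mod 11.
  i = 1 (α = 2): (2−10)(2−9)(2−6)(2−5) = (−8)·(−7)·(−4)·(−3) = 672 ≡ 1, so v_1 = 1^{−1} = 1 (mod 11).
  i = 2 (α = 10): (10−2)(10−9)(10−6)(10−5) = 8·1·4·5 = 160 ≡ 6, so v_2 = 6^{−1} = 2 (mod 11).
  i = 3 (α = 9): (9−2)(9−10)(9−6)(9−5) = 7·(−1)·3·4 = −84 ≡ 4, so v_3 = 4^{−1} = 3 (mod 11).
  i = 4 (α = 6): (6−2)(6−10)(6−9)(6−5) = 4·(−4)·(−3)·1 = 48 ≡ 4, so v_4 = 4^{−1} = 3 (mod 11).
  i = 5 (α = 5): (5−2)(5−10)(5−9)(5−6) = 3·(−5)·(−4)·(−1) = −60 ≡ 6, so v_5 = 6^{−1} = 2 (mod 11).
  v = [1, 2, 3, 3, 2].
Step 2: syndromes of r = [8, 4, 0, 6, 1] (all sums mod 11).
  S_0 = Σ v_i r_i = 1·8 + 2·4 + 3·0 + 3·6 + 2·1 = 36 ≡ 3.
  S_1 = Σ v_i α_i r_i = 1·2·8 + 2·10·4 + 3·9·0 + 3·6·6 + 2·5·1 = 214 ≡ 5.
  α_i^2 mod 11 = [4, 1, 4, 3, 3].
  S_2 = Σ v_i α_i^2 r_i = 1·4·8 + 2·1·4 + 3·4·0 + 3·3·6 + 2·3·1 = 100 ≡ 1.
  S = (3, 5, 1) ≠ 0, so r is not a codeword (an error is present).
Step 3: locate the error. For a single error e at position i, S_ℓ = v_i·e·α_i^ℓ, so α_err = S_1/S_0.
  S_0^{−1} = 3^{−1} = 4 (mod 11), so α_err = 5·4 = 20 ≡ 9 = α_3. Error position i = 3.
  Consistency check: S_2/S_1 = 1·9 = 9 ≡ 9 = α_err ✓ (single-error assumption holds).
Step 4: error magnitude e = S_0/v_3 = S_0·∏_{j≠3}(α_3 − α_j) = 3·4 = 12 ≡ 1 (mod 11).
Step 5: correct position 3: c_3 = r_3 − e = 0 − 1 ≡ 10 (mod 11). Hence c = [8, 4, 10, 6, 1].
  Check: interpolating c through the α_i gives m(x) = 9 + 5·x (degree < 2) with m(α_i) = c_i for every i, so c is indeed a codeword.


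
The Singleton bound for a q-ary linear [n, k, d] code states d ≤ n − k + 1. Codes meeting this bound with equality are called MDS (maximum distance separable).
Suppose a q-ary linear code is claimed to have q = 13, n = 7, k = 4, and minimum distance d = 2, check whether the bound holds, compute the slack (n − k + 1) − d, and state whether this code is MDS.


Singleton RHS = n − k + 1 = 4, slack = 2, bound satisfied, not MDS.

Singleton bound: d ≤ n − k + 1.
Here n = 7, k = 4, so n − k + 1 = 4.
Given d = 2, check d ≤ 4: YES.
Slack = (n − k + 1) − d = 2.
The code is NOT MDS (slack = 2 > 0).
Description: the claimed parameters are [7, 4, 2]_13; such a code would be non-MDS.


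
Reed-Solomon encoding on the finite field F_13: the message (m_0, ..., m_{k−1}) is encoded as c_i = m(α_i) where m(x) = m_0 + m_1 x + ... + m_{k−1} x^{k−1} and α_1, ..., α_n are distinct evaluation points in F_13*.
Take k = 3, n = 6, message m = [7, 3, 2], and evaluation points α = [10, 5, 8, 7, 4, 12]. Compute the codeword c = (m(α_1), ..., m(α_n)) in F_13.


c = [3, 7, 3, 9, 12, 6]

Message polynomial: m(x) = 7 + 3·x + 2·x^2 (mod 13).
For each evaluation point α_i, compute m(α_i) mod 13:
  α_1 = 10: Horner steps 2 → 10 → 3, so m(10) = 3.
  α_2 = 5: Horner steps 2 → 0 → 7, so m(5) = 7.
  α_3 = 8: Horner steps 2 → 6 → 3, so m(8) = 3.
  α_4 = 7: Horner steps 2 → 4 → 9, so m(7) = 9.
  α_5 = 4: Horner steps 2 → 11 → 12, so m(4) = 12.
  α_6 = 12: Horner steps 2 → 1 → 6, so m(12) = 6.
Codeword c = [3, 7, 3, 9, 12, 6] ∈ F_13^6.


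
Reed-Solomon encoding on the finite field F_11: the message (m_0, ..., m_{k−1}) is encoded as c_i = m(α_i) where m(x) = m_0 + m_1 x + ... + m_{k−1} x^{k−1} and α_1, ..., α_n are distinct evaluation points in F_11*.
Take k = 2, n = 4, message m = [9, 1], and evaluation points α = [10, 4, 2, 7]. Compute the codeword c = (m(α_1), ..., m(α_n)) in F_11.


c = [8, 2, 0, 5]

Message polynomial: m(x) = 9 + 1·x (mod 11).
For each evaluation point α_i, compute m(α_i) mod 11:
  α_1 = 10: Horner steps 1 → 8, so m(10) = 8.
  α_2 = 4: Horner steps 1 → 2, so m(4) = 2.
  α_3 = 2: Horner steps 1 → 0, so m(2) = 0.
  α_4 = 7: Horner steps 1 → 5, so m(7) = 5.
Codeword c = [8, 2, 0, 5] ∈ F_11^4.


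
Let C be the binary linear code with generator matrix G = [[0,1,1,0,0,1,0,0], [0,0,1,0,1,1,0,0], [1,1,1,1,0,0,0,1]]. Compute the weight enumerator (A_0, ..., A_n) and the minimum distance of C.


Weight distribution: A_0 = 1, A_2 = 1, A_3 = 2, A_4 = 1, A_5 = 2, A_6 = 1. Minimum distance d = 2.

Enumerate all 2^3 = 8 messages m ∈ F_2^3.
For each, compute codeword c = mG in F_2^8, then tally its weight.
  m = 000 → c = 00000000, weight = 0.
  m = 100 → c = 01100100, weight = 3.
  m = 010 → c = 00101100, weight = 3.
  m = 110 → c = 01001000, weight = 2.
  m = 001 → c = 11110001, weight = 5.
  m = 101 → c = 10010101, weight = 4.
  m = 011 → c = 11011101, weight = 6.
  m = 111 → c = 10111001, weight = 5.
Tally weights:
  weight 0: 1 codewords.
  weight 2: 1 codewords.
  weight 3: 2 codewords.
  weight 4: 1 codewords.
  weight 5: 2 codewords.
  weight 6: 1 codewords.
Minimum distance d = smallest w > 0 with A_w > 0 = 2.
Sanity: Σ A_w = 8 = 2^3 = 8 ✓.


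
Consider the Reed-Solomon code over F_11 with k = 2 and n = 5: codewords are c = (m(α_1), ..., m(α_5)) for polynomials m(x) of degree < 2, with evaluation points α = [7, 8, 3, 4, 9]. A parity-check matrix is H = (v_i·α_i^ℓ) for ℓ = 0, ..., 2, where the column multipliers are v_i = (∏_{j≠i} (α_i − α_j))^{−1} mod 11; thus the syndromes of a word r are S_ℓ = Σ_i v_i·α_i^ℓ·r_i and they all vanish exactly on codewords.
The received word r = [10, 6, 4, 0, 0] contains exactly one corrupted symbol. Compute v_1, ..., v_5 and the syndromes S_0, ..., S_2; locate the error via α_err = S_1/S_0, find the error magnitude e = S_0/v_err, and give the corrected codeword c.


S = (4, 3, 5), error at position 5, error magnitude e = 9, c = [10, 6, 4, 0, 2].

Step 1: column multipliers v_i = (∏_{j≠i}(α_i − α_j))^{−1} mod 11.
  i = 1 (α = 7): (7−8)(7−3)(7−4)(7−9) = (−1)·4·3·(−2) = 24 ≡ 2, so v_1 = 2^{−1} = 6 (mod 11).
  i = 2 (α = 8): (8−7)(8−3)(8−4)(8−9) = 1·5·4·(−1) = −20 ≡ 2, so v_2 = 2^{−1} = 6 (mod 11).
  i = 3 (α = 3): (3−7)(3−8)(3−4)(3−9) = (−4)·(−5)·(−1)·(−6) = 120 ≡ 10, so v_3 = 10^{−1} = 10 (mod 11).
  i = 4 (α = 4): (4−7)(4−8)(4−3)(4−9) = (−3)·(−4)·1·(−5) = −60 ≡ 6, so v_4 = 6^{−1} = 2 (mod 11).
  i = 5 (α = 9): (9−7)(9−8)(9−3)(9−4) = 2·1·6·5 = 60 ≡ 5, so v_5 = 5^{−1} = 9 (mod 11).
  v = [6, 6, 10, 2, 9].
Step 2: syndromes of r = [10, 6, 4, 0, 0] (all sums mod 11).
  S_0 = Σ v_i r_i = 6·10 + 6·6 + 10·4 + 2·0 + 9·0 = 136 ≡ 4.
  S_1 = Σ v_i α_i r_i = 6·7·10 + 6·8·6 + 10·3·4 + 2·4·0 + 9·9·0 = 828 ≡ 3.
  α_i^2 mod 11 = [5, 9, 9, 5, 4].
  S_2 = Σ v_i α_i^2 r_i = 6·5·10 + 6·9·6 + 10·9·4 + 2·5·0 + 9·4·0 = 984 ≡ 5.
  S = (4, 3, 5) ≠ 0, so r is not a codeword (an error is present).
Step 3: locate the error. For a single error e at position i, S_ℓ = v_i·e·α_i^ℓ, so α_err = S_1/S_0.
  S_0^{−1} = 4^{−1} = 3 (mod 11), so α_err = 3·3 = 9 ≡ 9 = α_5. Error position i = 5.
  Consistency check: S_2/S_1 = 5·4 = 20 ≡ 9 = α_err ✓ (single-error assumption holds).
Step 4: error magnitude e = S_0/v_5 = S_0·∏_{j≠5}(α_5 − α_j) = 4·5 = 20 ≡ 9 (mod 11).
Step 5: correct position 5: c_5 = r_5 − e = 0 − 9 ≡ 2 (mod 11). Hence c = [10, 6, 4, 0, 2].
  Check: interpolating c through the α_i gives m(x) = 5 + 7·x (degree < 2) with m(α_i) = c_i for every i, so c is indeed a codeword.


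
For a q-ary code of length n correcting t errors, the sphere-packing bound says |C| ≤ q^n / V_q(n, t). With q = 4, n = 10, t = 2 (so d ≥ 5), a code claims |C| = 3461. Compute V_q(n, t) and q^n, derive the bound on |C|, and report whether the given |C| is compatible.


V_q(n, t) = 436, q^n = 1048576, Hamming bound = 2404, |C| = 3461 > bound (violated).

Step 1: Compute V_q(n, t) = Σ_{j=0}^2 C(n, j) (q−1)^j.
  j = 0: C(10,0)·(3)^0 = 1·1 = 1.
  j = 1: C(10,1)·(3)^1 = 10·3 = 30.
  j = 2: C(10,2)·(3)^2 = 45·9 = 405.
  V_q(n, t) = 1 + 30 + 405 = 436.
Step 2: q^n = 4^10 = 1048576.
Step 3: Hamming bound ⌊q^n / V_q(n,t)⌋ = ⌊1048576/436⌋ = 2404.
Step 4: Compare |C| = 3461 to 2404: violated.
The claimed |C| lies above the Hamming bound, so no 4-ary code of length 10 with d ≥ 5 can have 3461 codewords.


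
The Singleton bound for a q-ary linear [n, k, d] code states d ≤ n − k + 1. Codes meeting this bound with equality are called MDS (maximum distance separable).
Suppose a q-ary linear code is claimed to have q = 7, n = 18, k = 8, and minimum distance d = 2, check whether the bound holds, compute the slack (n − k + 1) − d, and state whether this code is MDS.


Singleton RHS = n − k + 1 = 11, slack = 9, bound satisfied, not MDS.

Singleton bound: d ≤ n − k + 1.
Here n = 18, k = 8, so n − k + 1 = 11.
Given d = 2, check d ≤ 11: YES.
Slack = (n − k + 1) − d = 9.
The code is NOT MDS (slack = 9 > 0).
Description: the claimed parameters are [18, 8, 2]_7; such a code would be non-MDS.


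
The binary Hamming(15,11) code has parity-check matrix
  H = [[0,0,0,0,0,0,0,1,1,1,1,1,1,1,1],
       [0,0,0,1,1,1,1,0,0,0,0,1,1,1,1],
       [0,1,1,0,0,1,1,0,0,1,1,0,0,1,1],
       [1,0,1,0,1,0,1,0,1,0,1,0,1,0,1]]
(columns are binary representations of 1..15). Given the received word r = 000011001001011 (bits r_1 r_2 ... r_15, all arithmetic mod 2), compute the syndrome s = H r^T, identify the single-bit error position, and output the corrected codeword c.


s = (0, 1, 1, 1)^T, error position = 7, corrected codeword c = 000011101001011

Compute s = H r^T mod 2 one row at a time:
  s_1 = 0 + 1 + 0 + 0 + 1 + 0 + 1 + 1 = 4 ≡ 0 (mod 2).
  s_2 = 0 + 1 + 1 + 0 + 1 + 0 + 1 + 1 = 5 ≡ 1 (mod 2).
  s_3 = 0 + 0 + 1 + 0 + 0 + 0 + 1 + 1 = 3 ≡ 1 (mod 2).
  s_4 = 0 + 0 + 1 + 0 + 1 + 0 + 0 + 1 = 3 ≡ 1 (mod 2).
s = (0, 1, 1, 1)^T — this equals column 7 of H (binary 0111), so error is at position 7.
Correct: flip bit 7 of r = 000011001001011 to get c = 000011101001011.


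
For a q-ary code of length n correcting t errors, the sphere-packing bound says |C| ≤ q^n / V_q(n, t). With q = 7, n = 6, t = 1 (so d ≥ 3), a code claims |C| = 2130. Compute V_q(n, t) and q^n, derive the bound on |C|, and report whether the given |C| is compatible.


V_q(n, t) = 37, q^n = 117649, Hamming bound = 3179, |C| = 2130 ≤ bound (satisfied).

Step 1: Compute V_q(n, t) = Σ_{j=0}^1 C(n, j) (q−1)^j.
  j = 0: C(6,0)·(6)^0 = 1·1 = 1.
  j = 1: C(6,1)·(6)^1 = 6·6 = 36.
  V_q(n, t) = 1 + 36 = 37.
Step 2: q^n = 7^6 = 117649.
Step 3: Hamming bound ⌊q^n / V_q(n,t)⌋ = ⌊117649/37⌋ = 3179.
Step 4: Compare |C| = 2130 to 3179: satisfied.
The claimed |C| lies below the Hamming bound.


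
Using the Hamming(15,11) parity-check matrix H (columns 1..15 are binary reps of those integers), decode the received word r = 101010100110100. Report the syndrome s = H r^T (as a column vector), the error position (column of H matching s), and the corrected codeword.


s = (1, 1, 0, 0)^T, error position = 12, corrected codeword c = 101010100111100

Compute s = H r^T mod 2 one row at a time:
  s_1 = 0 + 0 + 1 + 1 + 0 + 1 + 0 + 0 = 3 ≡ 1 (mod 2).
  s_2 = 0 + 1 + 0 + 1 + 0 + 1 + 0 + 0 = 3 ≡ 1 (mod 2).
  s_3 = 0 + 1 + 0 + 1 + 1 + 1 + 0 + 0 = 4 ≡ 0 (mod 2).
  s_4 = 1 + 1 + 1 + 1 + 0 + 1 + 1 + 0 = 6 ≡ 0 (mod 2).
s = (1, 1, 0, 0)^T — this equals column 12 of H (binary 1100), so error is at position 12.
Correct: flip bit 12 of r = 101010100110100 to get c = 101010100111100.


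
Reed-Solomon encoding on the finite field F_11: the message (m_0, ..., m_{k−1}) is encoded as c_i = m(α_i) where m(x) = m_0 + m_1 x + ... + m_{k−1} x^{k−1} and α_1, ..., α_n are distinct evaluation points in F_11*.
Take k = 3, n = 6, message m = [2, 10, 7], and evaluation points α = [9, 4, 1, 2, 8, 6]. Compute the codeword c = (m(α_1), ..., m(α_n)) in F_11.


c = [10, 0, 8, 6, 2, 6]

Message polynomial: m(x) = 2 + 10·x + 7·x^2 (mod 11).
For each evaluation point α_i, compute m(α_i) mod 11:
  α_1 = 9: Horner steps 7 → 7 → 10, so m(9) = 10.
  α_2 = 4: Horner steps 7 → 5 → 0, so m(4) = 0.
  α_3 = 1: Horner steps 7 → 6 → 8, so m(1) = 8.
  α_4 = 2: Horner steps 7 → 2 → 6, so m(2) = 6.
  α_5 = 8: Horner steps 7 → 0 → 2, so m(8) = 2.
  α_6 = 6: Horner steps 7 → 8 → 6, so m(6) = 6.
Codeword c = [10, 0, 8, 6, 2, 6] ∈ F_11^6.


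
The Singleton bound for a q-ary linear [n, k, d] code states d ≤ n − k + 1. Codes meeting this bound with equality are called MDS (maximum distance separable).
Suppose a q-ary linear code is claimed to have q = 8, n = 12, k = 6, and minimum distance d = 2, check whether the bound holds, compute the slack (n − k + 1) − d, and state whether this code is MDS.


Singleton RHS = n − k + 1 = 7, slack = 5, bound satisfied, not MDS.

Singleton bound: d ≤ n − k + 1.
Here n = 12, k = 6, so n − k + 1 = 7.
Given d = 2, check d ≤ 7: YES.
Slack = (n − k + 1) − d = 5.
The code is NOT MDS (slack = 5 > 0).
Description: the claimed parameters are [12, 6, 2]_8; such a code would be non-MDS.


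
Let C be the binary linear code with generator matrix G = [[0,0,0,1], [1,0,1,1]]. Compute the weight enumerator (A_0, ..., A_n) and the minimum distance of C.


Weight distribution: A_0 = 1, A_1 = 1, A_2 = 1, A_3 = 1. Minimum distance d = 1.

Enumerate all 2^2 = 4 messages m ∈ F_2^2.
For each, compute codeword c = mG in F_2^4, then tally its weight.
  m = 00 → c = 0000, weight = 0.
  m = 10 → c = 0001, weight = 1.
  m = 01 → c = 1011, weight = 3.
  m = 11 → c = 1010, weight = 2.
Tally weights:
  weight 0: 1 codewords.
  weight 1: 1 codewords.
  weight 2: 1 codewords.
  weight 3: 1 codewords.
Minimum distance d = smallest w > 0 with A_w > 0 = 1.
Sanity: Σ A_w = 4 = 2^2 = 4 ✓.


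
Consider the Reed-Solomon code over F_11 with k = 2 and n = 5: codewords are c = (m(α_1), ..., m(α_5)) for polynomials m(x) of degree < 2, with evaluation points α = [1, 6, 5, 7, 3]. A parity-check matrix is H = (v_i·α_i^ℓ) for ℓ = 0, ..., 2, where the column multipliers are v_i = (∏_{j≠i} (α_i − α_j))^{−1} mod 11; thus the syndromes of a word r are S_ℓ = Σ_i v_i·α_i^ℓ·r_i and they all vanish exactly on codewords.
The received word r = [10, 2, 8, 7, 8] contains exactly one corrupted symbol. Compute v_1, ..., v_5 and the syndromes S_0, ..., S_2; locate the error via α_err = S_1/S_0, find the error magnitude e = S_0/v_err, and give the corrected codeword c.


S = (3, 9, 5), error at position 5, error magnitude e = 10, c = [10, 2, 8, 7, 9].

Step 1: column multipliers v_i = (∏_{j≠i}(α_i − α_j))^{−1} mod 11.
  i = 1 (α = 1): (1−6)(1−5)(1−7)(1−3) = (−5)·(−4)·(−6)·(−2) = 240 ≡ 9, so v_1 = 9^{−1} = 5 (mod 11).
  i = 2 (α = 6): (6−1)(6−5)(6−7)(6−3) = 5·1·(−1)·3 = −15 ≡ 7, so v_2 = 7^{−1} = 8 (mod 11).
  i = 3 (α = 5): (5−1)(5−6)(5−7)(5−3) = 4·(−1)·(−2)·2 = 16 ≡ 5, so v_3 = 5^{−1} = 9 (mod 11).
  i = 4 (α = 7): (7−1)(7−6)(7−5)(7−3) = 6·1·2·4 = 48 ≡ 4, so v_4 = 4^{−1} = 3 (mod 11).
  i = 5 (α = 3): (3−1)(3−6)(3−5)(3−7) = 2·(−3)·(−2)·(−4) = −48 ≡ 7, so v_5 = 7^{−1} = 8 (mod 11).
  v = [5, 8, 9, 3, 8].
Step 2: syndromes of r = [10, 2, 8, 7, 8] (all sums mod 11).
  S_0 = Σ v_i r_i = 5·10 + 8·2 + 9·8 + 3·7 + 8·8 = 223 ≡ 3.
  S_1 = Σ v_i α_i r_i = 5·1·10 + 8·6·2 + 9·5·8 + 3·7·7 + 8·3·8 = 845 ≡ 9.
  α_i^2 mod 11 = [1, 3, 3, 5, 9].
  S_2 = Σ v_i α_i^2 r_i = 5·1·10 + 8·3·2 + 9·3·8 + 3·5·7 + 8·9·8 = 995 ≡ 5.
  S = (3, 9, 5) ≠ 0, so r is not a codeword (an error is present).
Step 3: locate the error. For a single error e at position i, S_ℓ = v_i·e·α_i^ℓ, so α_err = S_1/S_0.
  S_0^{−1} = 3^{−1} = 4 (mod 11), so α_err = 9·4 = 36 ≡ 3 = α_5. Error position i = 5.
  Consistency check: S_2/S_1 = 5·5 = 25 ≡ 3 = α_err ✓ (single-error assumption holds).
Step 4: error magnitude e = S_0/v_5 = S_0·∏_{j≠5}(α_5 − α_j) = 3·7 = 21 ≡ 10 (mod 11).
Step 5: correct position 5: c_5 = r_5 − e = 8 − 10 ≡ 9 (mod 11). Hence c = [10, 2, 8, 7, 9].
  Check: interpolating c through the α_i gives m(x) = 5 + 5·x (degree < 2) with m(α_i) = c_i for every i, so c is indeed a codeword.


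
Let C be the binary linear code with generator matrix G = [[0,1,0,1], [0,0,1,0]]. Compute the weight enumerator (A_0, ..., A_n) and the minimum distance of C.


Weight distribution: A_0 = 1, A_1 = 1, A_2 = 1, A_3 = 1. Minimum distance d = 1.

Enumerate all 2^2 = 4 messages m ∈ F_2^2.
For each, compute codeword c = mG in F_2^4, then tally its weight.
  m = 00 → c = 0000, weight = 0.
  m = 10 → c = 0101, weight = 2.
  m = 01 → c = 0010, weight = 1.
  m = 11 → c = 0111, weight = 3.
Tally weights:
  weight 0: 1 codewords.
  weight 1: 1 codewords.
  weight 2: 1 codewords.
  weight 3: 1 codewords.
Minimum distance d = smallest w > 0 with A_w > 0 = 1.
Sanity: Σ A_w = 4 = 2^2 = 4 ✓.


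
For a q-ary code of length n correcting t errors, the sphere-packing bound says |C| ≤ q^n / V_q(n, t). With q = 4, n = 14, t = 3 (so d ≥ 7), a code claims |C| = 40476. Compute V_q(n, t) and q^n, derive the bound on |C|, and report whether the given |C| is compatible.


V_q(n, t) = 10690, q^n = 268435456, Hamming bound = 25110, |C| = 40476 > bound (violated).

Step 1: Compute V_q(n, t) = Σ_{j=0}^3 C(n, j) (q−1)^j.
  j = 0: C(14,0)·(3)^0 = 1·1 = 1.
  j = 1: C(14,1)·(3)^1 = 14·3 = 42.
  j = 2: C(14,2)·(3)^2 = 91·9 = 819.
  j = 3: C(14,3)·(3)^3 = 364·27 = 9828.
  V_q(n, t) = 1 + 42 + 819 + 9828 = 10690.
Step 2: q^n = 4^14 = 268435456.
Step 3: Hamming bound ⌊q^n / V_q(n,t)⌋ = ⌊268435456/10690⌋ = 25110.
Step 4: Compare |C| = 40476 to 25110: violated.
The claimed |C| lies above the Hamming bound, so no 4-ary code of length 14 with d ≥ 7 can have 40476 codewords.


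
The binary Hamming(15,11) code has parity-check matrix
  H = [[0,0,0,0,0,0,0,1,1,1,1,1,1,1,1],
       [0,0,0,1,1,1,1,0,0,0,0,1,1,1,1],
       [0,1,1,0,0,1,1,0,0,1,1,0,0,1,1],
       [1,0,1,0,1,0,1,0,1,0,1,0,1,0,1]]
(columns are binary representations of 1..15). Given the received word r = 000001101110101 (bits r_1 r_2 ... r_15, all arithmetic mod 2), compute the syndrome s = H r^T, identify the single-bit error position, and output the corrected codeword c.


s = (1, 0, 1, 1)^T, error position = 11, corrected codeword c = 000001101100101

Compute s = H r^T mod 2 one row at a time:
  s_1 = 0 + 1 + 1 + 1 + 0 + 1 + 0 + 1 = 5 ≡ 1 (mod 2).
  s_2 = 0 + 0 + 1 + 1 + 0 + 1 + 0 + 1 = 4 ≡ 0 (mod 2).
  s_3 = 0 + 0 + 1 + 1 + 1 + 1 + 0 + 1 = 5 ≡ 1 (mod 2).
  s_4 = 0 + 0 + 0 + 1 + 1 + 1 + 1 + 1 = 5 ≡ 1 (mod 2).
s = (1, 0, 1, 1)^T — this equals column 11 of H (binary 1011), so error is at position 11.
Correct: flip bit 11 of r = 000001101110101 to get c = 000001101100101.


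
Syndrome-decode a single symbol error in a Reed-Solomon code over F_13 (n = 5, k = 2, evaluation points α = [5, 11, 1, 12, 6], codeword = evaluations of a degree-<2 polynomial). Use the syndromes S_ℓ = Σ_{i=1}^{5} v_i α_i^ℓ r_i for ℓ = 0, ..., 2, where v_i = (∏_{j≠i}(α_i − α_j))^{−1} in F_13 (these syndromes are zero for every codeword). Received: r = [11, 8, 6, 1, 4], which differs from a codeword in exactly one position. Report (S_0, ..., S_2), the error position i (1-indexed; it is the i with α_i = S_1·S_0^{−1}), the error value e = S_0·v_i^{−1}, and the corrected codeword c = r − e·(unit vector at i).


S = (2, 2, 2), error at position 3, error magnitude e = 6, c = [11, 8, 0, 1, 4].

Step 1: column multipliers v_i = (∏_{j≠i}(α_i − α_j))^{−1} mod 13.
  i = 1 (α = 5): (5−11)(5−1)(5−12)(5−6) = (−6)·4·(−7)·(−1) = −168 ≡ 1, so v_1 = 1^{−1} = 1 (mod 13).
  i = 2 (α = 11): (11−5)(11−1)(11−12)(11−6) = 6·10·(−1)·5 = −300 ≡ 12, so v_2 = 12^{−1} = 12 (mod 13).
  i = 3 (α = 1): (1−5)(1−11)(1−12)(1−6) = (−4)·(−10)·(−11)·(−5) = 2200 ≡ 3, so v_3 = 3^{−1} = 9 (mod 13).
  i = 4 (α = 12): (12−5)(12−11)(12−1)(12−6) = 7·1·11·6 = 462 ≡ 7, so v_4 = 7^{−1} = 2 (mod 13).
  i = 5 (α = 6): (6−5)(6−11)(6−1)(6−12) = 1·(−5)·5·(−6) = 150 ≡ 7, so v_5 = 7^{−1} = 2 (mod 13).
  v = [1, 12, 9, 2, 2].
Step 2: syndromes of r = [11, 8, 6, 1, 4] (all sums mod 13).
  S_0 = Σ v_i r_i = 1·11 + 12·8 + 9·6 + 2·1 + 2·4 = 171 ≡ 2.
  S_1 = Σ v_i α_i r_i = 1·5·11 + 12·11·8 + 9·1·6 + 2·12·1 + 2·6·4 = 1237 ≡ 2.
  α_i^2 mod 13 = [12, 4, 1, 1, 10].
  S_2 = Σ v_i α_i^2 r_i = 1·12·11 + 12·4·8 + 9·1·6 + 2·1·1 + 2·10·4 = 652 ≡ 2.
  S = (2, 2, 2) ≠ 0, so r is not a codeword (an error is present).
Step 3: locate the error. For a single error e at position i, S_ℓ = v_i·e·α_i^ℓ, so α_err = S_1/S_0.
  S_0^{−1} = 2^{−1} = 7 (mod 13), so α_err = 2·7 = 14 ≡ 1 = α_3. Error position i = 3.
  Consistency check: S_2/S_1 = 2·7 = 14 ≡ 1 = α_err ✓ (single-error assumption holds).
Step 4: error magnitude e = S_0/v_3 = S_0·∏_{j≠3}(α_3 − α_j) = 2·3 = 6 ≡ 6 (mod 13).
Step 5: correct position 3: c_3 = r_3 − e = 6 − 6 ≡ 0 (mod 13). Hence c = [11, 8, 0, 1, 4].
  Check: interpolating c through the α_i gives m(x) = 7 + 6·x (degree < 2) with m(α_i) = c_i for every i, so c is indeed a codeword.


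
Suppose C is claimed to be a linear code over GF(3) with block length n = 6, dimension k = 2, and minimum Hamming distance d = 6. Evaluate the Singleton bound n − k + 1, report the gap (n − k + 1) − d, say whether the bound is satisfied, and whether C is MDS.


Singleton RHS = n − k + 1 = 5, slack = -1, bound violated (no such code; not MDS).

Singleton bound: d ≤ n − k + 1.
Here n = 6, k = 2, so n − k + 1 = 5.
Given d = 6, check d ≤ 5: NO.
Slack = (n − k + 1) − d = -1.
The slack is negative: d = 6 exceeds n − k + 1 = 5 by 1, so the Singleton bound is violated and no linear [6, 2, 6]_3 code can exist. In particular it is not MDS (MDS requires d = n − k + 1 exactly).
Description: the claimed parameters are [6, 2, 6]_3; such a code would be impossible (violates the Singleton bound).


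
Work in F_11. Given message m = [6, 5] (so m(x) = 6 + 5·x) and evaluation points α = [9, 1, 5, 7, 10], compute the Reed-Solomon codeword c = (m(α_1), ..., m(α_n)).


c = [7, 0, 9, 8, 1]

Message polynomial: m(x) = 6 + 5·x (mod 11).
For each evaluation point α_i, compute m(α_i) mod 11:
  α_1 = 9: Horner steps 5 → 7, so m(9) = 7.
  α_2 = 1: Horner steps 5 → 0, so m(1) = 0.
  α_3 = 5: Horner steps 5 → 9, so m(5) = 9.
  α_4 = 7: Horner steps 5 → 8, so m(7) = 8.
  α_5 = 10: Horner steps 5 → 1, so m(10) = 1.
Codeword c = [7, 0, 9, 8, 1] ∈ F_11^5.


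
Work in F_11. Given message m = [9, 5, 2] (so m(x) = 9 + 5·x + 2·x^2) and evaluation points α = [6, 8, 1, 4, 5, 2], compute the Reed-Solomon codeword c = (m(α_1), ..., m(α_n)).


c = [1, 1, 5, 6, 7, 5]

Message polynomial: m(x) = 9 + 5·x + 2·x^2 (mod 11).
For each evaluation point α_i, compute m(α_i) mod 11:
  α_1 = 6: Horner steps 2 → 6 → 1, so m(6) = 1.
  α_2 = 8: Horner steps 2 → 10 → 1, so m(8) = 1.
  α_3 = 1: Horner steps 2 → 7 → 5, so m(1) = 5.
  α_4 = 4: Horner steps 2 → 2 → 6, so m(4) = 6.
  α_5 = 5: Horner steps 2 → 4 → 7, so m(5) = 7.
  α_6 = 2: Horner steps 2 → 9 → 5, so m(2) = 5.
Codeword c = [1, 1, 5, 6, 7, 5] ∈ F_11^6.


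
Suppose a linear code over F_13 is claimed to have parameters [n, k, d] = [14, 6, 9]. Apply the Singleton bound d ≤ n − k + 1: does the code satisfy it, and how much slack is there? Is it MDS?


Singleton RHS = n − k + 1 = 9, slack = 0, bound satisfied, MDS.

Singleton bound: d ≤ n − k + 1.
Here n = 14, k = 6, so n − k + 1 = 9.
Given d = 9, check d ≤ 9: YES.
Slack = (n − k + 1) − d = 0.
The code is MDS (slack = 0).
Description: the claimed parameters are [14, 6, 9]_13; such a code would be MDS (meets Singleton bound).


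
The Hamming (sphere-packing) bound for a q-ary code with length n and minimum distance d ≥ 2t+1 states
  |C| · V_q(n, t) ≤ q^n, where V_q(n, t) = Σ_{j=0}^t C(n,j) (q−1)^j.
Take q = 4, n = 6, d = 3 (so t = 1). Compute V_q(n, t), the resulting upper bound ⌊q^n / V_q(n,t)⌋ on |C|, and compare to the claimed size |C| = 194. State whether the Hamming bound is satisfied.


V_q(n, t) = 19, q^n = 4096, Hamming bound = 215, |C| = 194 ≤ bound (satisfied).

Step 1: Compute V_q(n, t) = Σ_{j=0}^1 C(n, j) (q−1)^j.
  j = 0: C(6,0)·(3)^0 = 1·1 = 1.
  j = 1: C(6,1)·(3)^1 = 6·3 = 18.
  V_q(n, t) = 1 + 18 = 19.
Step 2: q^n = 4^6 = 4096.
Step 3: Hamming bound ⌊q^n / V_q(n,t)⌋ = ⌊4096/19⌋ = 215.
Step 4: Compare |C| = 194 to 215: satisfied.
The claimed |C| lies below the Hamming bound.


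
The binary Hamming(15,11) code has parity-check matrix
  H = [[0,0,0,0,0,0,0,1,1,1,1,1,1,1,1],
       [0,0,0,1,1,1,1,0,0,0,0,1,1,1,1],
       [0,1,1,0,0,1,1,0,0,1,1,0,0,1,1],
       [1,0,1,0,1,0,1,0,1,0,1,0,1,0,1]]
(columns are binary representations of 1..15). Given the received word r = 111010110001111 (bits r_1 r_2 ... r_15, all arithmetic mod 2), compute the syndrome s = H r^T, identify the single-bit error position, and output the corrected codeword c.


s = (1, 0, 1, 0)^T, error position = 10, corrected codeword c = 111010110101111

Compute s = H r^T mod 2 one row at a time:
  s_1 = 1 + 0 + 0 + 0 + 1 + 1 + 1 + 1 = 5 ≡ 1 (mod 2).
  s_2 = 0 + 1 + 0 + 1 + 1 + 1 + 1 + 1 = 6 ≡ 0 (mod 2).
  s_3 = 1 + 1 + 0 + 1 + 0 + 0 + 1 + 1 = 5 ≡ 1 (mod 2).
  s_4 = 1 + 1 + 1 + 1 + 0 + 0 + 1 + 1 = 6 ≡ 0 (mod 2).
s = (1, 0, 1, 0)^T — this equals column 10 of H (binary 1010), so error is at position 10.
Correct: flip bit 10 of r = 111010110001111 to get c = 111010110101111.


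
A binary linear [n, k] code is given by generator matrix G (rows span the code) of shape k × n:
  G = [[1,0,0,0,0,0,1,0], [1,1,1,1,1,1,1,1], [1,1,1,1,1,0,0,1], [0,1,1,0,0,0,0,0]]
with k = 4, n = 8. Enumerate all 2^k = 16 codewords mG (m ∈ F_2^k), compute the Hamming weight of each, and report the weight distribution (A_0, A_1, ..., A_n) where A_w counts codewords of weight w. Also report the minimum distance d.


Weight distribution: A_0 = 1, A_2 = 4, A_4 = 6, A_6 = 4, A_8 = 1. Minimum distance d = 2.

Enumerate all 2^4 = 16 messages m ∈ F_2^4.
For each, compute codeword c = mG in F_2^8, then tally its weight.
  m = 0000 → c = 00000000, weight = 0.
  m = 1000 → c = 10000010, weight = 2.
  m = 0100 → c = 11111111, weight = 8.
  m = 1100 → c = 01111101, weight = 6.
  m = 0010 → c = 11111001, weight = 6.
  m = 1010 → c = 01111011, weight = 6.
  m = 0110 → c = 00000110, weight = 2.
  m = 1110 → c = 10000100, weight = 2.
  m = 0001 → c = 01100000, weight = 2.
  m = 1001 → c = 11100010, weight = 4.
  m = 0101 → c = 10011111, weight = 6.
  m = 1101 → c = 00011101, weight = 4.
  m = 0011 → c = 10011001, weight = 4.
  m = 1011 → c = 00011011, weight = 4.
  m = 0111 → c = 01100110, weight = 4.
  m = 1111 → c = 11100100, weight = 4.
Tally weights:
  weight 0: 1 codewords.
  weight 2: 4 codewords.
  weight 4: 6 codewords.
  weight 6: 4 codewords.
  weight 8: 1 codewords.
Minimum distance d = smallest w > 0 with A_w > 0 = 2.
Sanity: Σ A_w = 16 = 2^4 = 16 ✓.


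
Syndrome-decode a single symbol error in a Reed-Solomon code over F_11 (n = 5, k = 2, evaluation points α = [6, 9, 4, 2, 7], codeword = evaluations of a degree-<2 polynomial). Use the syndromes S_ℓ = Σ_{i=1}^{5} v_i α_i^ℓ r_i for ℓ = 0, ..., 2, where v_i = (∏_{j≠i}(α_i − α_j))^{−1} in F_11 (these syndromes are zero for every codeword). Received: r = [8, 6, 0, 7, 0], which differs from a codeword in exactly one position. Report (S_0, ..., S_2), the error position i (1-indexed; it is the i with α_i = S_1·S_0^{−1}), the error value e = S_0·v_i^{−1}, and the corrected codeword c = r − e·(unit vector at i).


S = (7, 6, 2), error at position 3, error magnitude e = 9, c = [8, 6, 2, 7, 0].

Step 1: column multipliers v_i = (∏_{j≠i}(α_i − α_j))^{−1} mod 11.
  i = 1 (α = 6): (6−9)(6−4)(6−2)(6−7) = (−3)·2·4·(−1) = 24 ≡ 2, so v_1 = 2^{−1} = 6 (mod 11).
  i = 2 (α = 9): (9−6)(9−4)(9−2)(9−7) = 3·5·7·2 = 210 ≡ 1, so v_2 = 1^{−1} = 1 (mod 11).
  i = 3 (α = 4): (4−6)(4−9)(4−2)(4−7) = (−2)·(−5)·2·(−3) = −60 ≡ 6, so v_3 = 6^{−1} = 2 (mod 11).
  i = 4 (α = 2): (2−6)(2−9)(2−4)(2−7) = (−4)·(−7)·(−2)·(−5) = 280 ≡ 5, so v_4 = 5^{−1} = 9 (mod 11).
  i = 5 (α = 7): (7−6)(7−9)(7−4)(7−2) = 1·(−2)·3·5 = −30 ≡ 3, so v_5 = 3^{−1} = 4 (mod 11).
  v = [6, 1, 2, 9, 4].
Step 2: syndromes of r = [8, 6, 0, 7, 0] (all sums mod 11).
  S_0 = Σ v_i r_i = 6·8 + 1·6 + 2·0 + 9·7 + 4·0 = 117 ≡ 7.
  S_1 = Σ v_i α_i r_i = 6·6·8 + 1·9·6 + 2·4·0 + 9·2·7 + 4·7·0 = 468 ≡ 6.
  α_i^2 mod 11 = [3, 4, 5, 4, 5].
  S_2 = Σ v_i α_i^2 r_i = 6·3·8 + 1·4·6 + 2·5·0 + 9·4·7 + 4·5·0 = 420 ≡ 2.
  S = (7, 6, 2) ≠ 0, so r is not a codeword (an error is present).
Step 3: locate the error. For a single error e at position i, S_ℓ = v_i·e·α_i^ℓ, so α_err = S_1/S_0.
  S_0^{−1} = 7^{−1} = 8 (mod 11), so α_err = 6·8 = 48 ≡ 4 = α_3. Error position i = 3.
  Consistency check: S_2/S_1 = 2·2 = 4 ≡ 4 = α_err ✓ (single-error assumption holds).
Step 4: error magnitude e = S_0/v_3 = S_0·∏_{j≠3}(α_3 − α_j) = 7·6 = 42 ≡ 9 (mod 11).
Step 5: correct position 3: c_3 = r_3 − e = 0 − 9 ≡ 2 (mod 11). Hence c = [8, 6, 2, 7, 0].
  Check: interpolating c through the α_i gives m(x) = 1 + 3·x (degree < 2) with m(α_i) = c_i for every i, so c is indeed a codeword.


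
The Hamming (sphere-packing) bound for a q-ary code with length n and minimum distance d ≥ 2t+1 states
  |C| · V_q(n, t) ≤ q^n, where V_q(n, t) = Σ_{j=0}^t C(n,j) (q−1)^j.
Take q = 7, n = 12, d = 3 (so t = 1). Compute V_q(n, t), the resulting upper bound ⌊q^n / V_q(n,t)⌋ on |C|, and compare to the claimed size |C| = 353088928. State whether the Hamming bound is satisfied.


V_q(n, t) = 73, q^n = 13841287201, Hamming bound = 189606673, |C| = 353088928 > bound (violated).

Step 1: Compute V_q(n, t) = Σ_{j=0}^1 C(n, j) (q−1)^j.
  j = 0: C(12,0)·(6)^0 = 1·1 = 1.
  j = 1: C(12,1)·(6)^1 = 12·6 = 72.
  V_q(n, t) = 1 + 72 = 73.
Step 2: q^n = 7^12 = 13841287201.
Step 3: Hamming bound ⌊q^n / V_q(n,t)⌋ = ⌊13841287201/73⌋ = 189606673.
Step 4: Compare |C| = 353088928 to 189606673: violated.
The claimed |C| lies above the Hamming bound, so no 7-ary code of length 12 with d ≥ 3 can have 353088928 codewords.


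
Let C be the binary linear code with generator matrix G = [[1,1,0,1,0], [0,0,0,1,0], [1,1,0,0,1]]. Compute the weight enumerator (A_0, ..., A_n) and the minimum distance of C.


Weight distribution: A_0 = 1, A_1 = 2, A_2 = 2, A_3 = 2, A_4 = 1. Minimum distance d = 1.

Enumerate all 2^3 = 8 messages m ∈ F_2^3.
For each, compute codeword c = mG in F_2^5, then tally its weight.
  m = 000 → c = 00000, weight = 0.
  m = 100 → c = 11010, weight = 3.
  m = 010 → c = 00010, weight = 1.
  m = 110 → c = 11000, weight = 2.
  m = 001 → c = 11001, weight = 3.
  m = 101 → c = 00011, weight = 2.
  m = 011 → c = 11011, weight = 4.
  m = 111 → c = 00001, weight = 1.
Tally weights:
  weight 0: 1 codewords.
  weight 1: 2 codewords.
  weight 2: 2 codewords.
  weight 3: 2 codewords.
  weight 4: 1 codewords.
Minimum distance d = smallest w > 0 with A_w > 0 = 1.
Sanity: Σ A_w = 8 = 2^3 = 8 ✓.


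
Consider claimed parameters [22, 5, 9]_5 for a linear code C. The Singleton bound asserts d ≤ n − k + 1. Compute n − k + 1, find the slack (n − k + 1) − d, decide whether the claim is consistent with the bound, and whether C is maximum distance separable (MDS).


Singleton RHS = n − k + 1 = 18, slack = 9, bound satisfied, not MDS.

Singleton bound: d ≤ n − k + 1.
Here n = 22, k = 5, so n − k + 1 = 18.
Given d = 9, check d ≤ 18: YES.
Slack = (n − k + 1) − d = 9.
The code is NOT MDS (slack = 9 > 0).
Description: the claimed parameters are [22, 5, 9]_5; such a code would be non-MDS.


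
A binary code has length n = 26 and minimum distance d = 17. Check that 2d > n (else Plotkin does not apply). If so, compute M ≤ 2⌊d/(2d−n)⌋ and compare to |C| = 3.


Plotkin bound M ≤ 4; given |C| = 3 ≤ bound (satisfied).

Check applicability: 2d = 34, n = 26.
2d − n = 8 > 0, so Plotkin applies.
Compute d/(2d−n) = 17/8 ≈ 2.1250.
⌊d/(2d−n)⌋ = 2.
Plotkin bound: M ≤ 2·2 = 4.
Given |C| = 3, check: satisfied.
This |C| is below the Plotkin bound.


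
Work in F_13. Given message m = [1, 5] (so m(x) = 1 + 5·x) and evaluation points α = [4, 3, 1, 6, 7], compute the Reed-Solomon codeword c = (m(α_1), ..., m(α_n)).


c = [8, 3, 6, 5, 10]

Message polynomial: m(x) = 1 + 5·x (mod 13).
For each evaluation point α_i, compute m(α_i) mod 13:
  α_1 = 4: Horner steps 5 → 8, so m(4) = 8.
  α_2 = 3: Horner steps 5 → 3, so m(3) = 3.
  α_3 = 1: Horner steps 5 → 6, so m(1) = 6.
  α_4 = 6: Horner steps 5 → 5, so m(6) = 5.
  α_5 = 7: Horner steps 5 → 10, so m(7) = 10.
Codeword c = [8, 3, 6, 5, 10] ∈ F_13^5.


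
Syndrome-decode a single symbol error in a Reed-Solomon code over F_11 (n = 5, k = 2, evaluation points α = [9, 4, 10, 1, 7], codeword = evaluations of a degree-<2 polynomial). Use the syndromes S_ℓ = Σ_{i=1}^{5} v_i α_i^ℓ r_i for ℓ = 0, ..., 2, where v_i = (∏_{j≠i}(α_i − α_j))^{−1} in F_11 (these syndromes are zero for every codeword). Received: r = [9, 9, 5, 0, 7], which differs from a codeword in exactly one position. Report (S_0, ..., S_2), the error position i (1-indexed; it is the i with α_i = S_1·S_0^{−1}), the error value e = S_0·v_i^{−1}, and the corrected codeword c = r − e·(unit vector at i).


S = (5, 1, 9), error at position 1, error magnitude e = 7, c = [2, 9, 5, 0, 7].

Step 1: column multipliers v_i = (∏_{j≠i}(α_i − α_j))^{−1} mod 11.
  i = 1 (α = 9): (9−4)(9−10)(9−1)(9−7) = 5·(−1)·8·2 = −80 ≡ 8, so v_1 = 8^{−1} = 7 (mod 11).
  i = 2 (α = 4): (4−9)(4−10)(4−1)(4−7) = (−5)·(−6)·3·(−3) = −270 ≡ 5, so v_2 = 5^{−1} = 9 (mod 11).
  i = 3 (α = 10): (10−9)(10−4)(10−1)(10−7) = 1·6·9·3 = 162 ≡ 8, so v_3 = 8^{−1} = 7 (mod 11).
  i = 4 (α = 1): (1−9)(1−4)(1−10)(1−7) = (−8)·(−3)·(−9)·(−6) = 1296 ≡ 9, so v_4 = 9^{−1} = 5 (mod 11).
  i = 5 (α = 7): (7−9)(7−4)(7−10)(7−1) = (−2)·3·(−3)·6 = 108 ≡ 9, so v_5 = 9^{−1} = 5 (mod 11).
  v = [7, 9, 7, 5, 5].
Step 2: syndromes of r = [9, 9, 5, 0, 7] (all sums mod 11).
  S_0 = Σ v_i r_i = 7·9 + 9·9 + 7·5 + 5·0 + 5·7 = 214 ≡ 5.
  S_1 = Σ v_i α_i r_i = 7·9·9 + 9·4·9 + 7·10·5 + 5·1·0 + 5·7·7 = 1486 ≡ 1.
  α_i^2 mod 11 = [4, 5, 1, 1, 5].
  S_2 = Σ v_i α_i^2 r_i = 7·4·9 + 9·5·9 + 7·1·5 + 5·1·0 + 5·5·7 = 867 ≡ 9.
  S = (5, 1, 9) ≠ 0, so r is not a codeword (an error is present).
Step 3: locate the error. For a single error e at position i, S_ℓ = v_i·e·α_i^ℓ, so α_err = S_1/S_0.
  S_0^{−1} = 5^{−1} = 9 (mod 11), so α_err = 1·9 = 9 ≡ 9 = α_1. Error position i = 1.
  Consistency check: S_2/S_1 = 9·1 = 9 ≡ 9 = α_err ✓ (single-error assumption holds).
Step 4: error magnitude e = S_0/v_1 = S_0·∏_{j≠1}(α_1 − α_j) = 5·8 = 40 ≡ 7 (mod 11).
Step 5: correct position 1: c_1 = r_1 − e = 9 − 7 ≡ 2 (mod 11). Hence c = [2, 9, 5, 0, 7].
  Check: interpolating c through the α_i gives m(x) = 8 + 3·x (degree < 2) with m(α_i) = c_i for every i, so c is indeed a codeword.
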